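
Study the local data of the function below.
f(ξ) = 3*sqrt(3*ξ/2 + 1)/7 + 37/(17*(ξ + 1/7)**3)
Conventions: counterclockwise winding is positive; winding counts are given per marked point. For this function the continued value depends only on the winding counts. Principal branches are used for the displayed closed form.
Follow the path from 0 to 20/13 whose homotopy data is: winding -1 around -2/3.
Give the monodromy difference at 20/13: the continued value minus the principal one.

The rational part is single-valued and drops out of the difference; each branch term changes only by its own monodromy.
(3/7)*sqrt(1 - ξ/(-2/3)): winding -1 is odd, the square root flips sign, contributing -2*(3/7)*sqrt(1 - (20/13)/(-2/3)) = -2*(3/7)*sqrt(43/13) = -(6/91)*sqrt(559).
Summing the contributions at ξ = 20/13 gives -(6/91)*sqrt(559).

Continued minus principal equals -(6/91)*sqrt(559).


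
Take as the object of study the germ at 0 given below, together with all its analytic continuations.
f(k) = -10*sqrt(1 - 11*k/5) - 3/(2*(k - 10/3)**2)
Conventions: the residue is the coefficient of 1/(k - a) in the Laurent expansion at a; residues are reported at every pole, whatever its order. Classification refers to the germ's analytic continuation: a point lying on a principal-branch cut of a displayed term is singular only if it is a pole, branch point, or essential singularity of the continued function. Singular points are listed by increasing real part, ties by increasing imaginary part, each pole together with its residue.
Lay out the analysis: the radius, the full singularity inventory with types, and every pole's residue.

Radius of convergence at 0: 5/11.
At 5/11: an algebraic (square-root) branch point.
At 10/3: a pole of order 2; residue 0.

Denominator factor (k - 10/3)^2: pole of order 2 at 10/3, modulus 10/3.
Branch term (-10)*sqrt(1 - k/(5/11)): its argument vanishes at k = 5/11, a square-root branch point, modulus 5/11.
The radius of convergence is the smallest modulus among the singular points: 5/11.
The branch term is analytic at 10/3 and contributes nothing to the residue; only the rational part matters.
At the order-2 pole 10/3 set g(k) = (k - (10/3))^2*(rational part) = -3/2.
Order-2 pole: residue = g'(a); g'(10/3) = 0, so the residue is 0.
List the singular points by increasing real part (a conjugate pair: the negative imaginary part first).


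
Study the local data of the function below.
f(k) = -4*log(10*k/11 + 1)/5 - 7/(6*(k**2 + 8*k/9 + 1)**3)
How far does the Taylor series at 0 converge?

Denominator factor (k**2 + 8*k/9 + 1)^3: discriminant -260/81, complex-conjugate roots (-4/9) + ((1/9)*sqrt(65))*i and (-4/9) - ((1/9)*sqrt(65))*i; poles of order 3, moduli 1 and 1.
Branch term (-4/5)*log(1 - k/(-11/10)): its argument vanishes at k = -11/10, a logarithmic branch point, modulus 11/10.
The radius of convergence is the smallest modulus among the singular points: 1.

The radius of convergence is 1.


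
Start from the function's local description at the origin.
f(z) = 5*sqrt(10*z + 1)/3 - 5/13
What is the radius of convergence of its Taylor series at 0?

Branch term (5/3)*sqrt(1 - z/(-1/10)): its argument vanishes at z = -1/10, a square-root branch point, modulus 1/10.
The radius of convergence is the smallest modulus among the singular points: 1/10.

The radius of convergence is 1/10.


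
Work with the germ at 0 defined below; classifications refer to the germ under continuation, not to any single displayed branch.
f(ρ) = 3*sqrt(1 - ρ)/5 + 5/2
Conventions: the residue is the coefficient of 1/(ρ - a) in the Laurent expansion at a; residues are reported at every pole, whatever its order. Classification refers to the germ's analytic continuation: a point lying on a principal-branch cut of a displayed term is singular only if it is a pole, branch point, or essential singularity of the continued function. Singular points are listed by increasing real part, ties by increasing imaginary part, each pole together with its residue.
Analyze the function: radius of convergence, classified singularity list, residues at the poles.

Radius of convergence at 0: 1.
At 1: an algebraic (square-root) branch point.

Branch term (3/5)*sqrt(1 - ρ/(1)): its argument vanishes at ρ = 1, a square-root branch point, modulus 1.
The radius of convergence is the smallest modulus among the singular points: 1.


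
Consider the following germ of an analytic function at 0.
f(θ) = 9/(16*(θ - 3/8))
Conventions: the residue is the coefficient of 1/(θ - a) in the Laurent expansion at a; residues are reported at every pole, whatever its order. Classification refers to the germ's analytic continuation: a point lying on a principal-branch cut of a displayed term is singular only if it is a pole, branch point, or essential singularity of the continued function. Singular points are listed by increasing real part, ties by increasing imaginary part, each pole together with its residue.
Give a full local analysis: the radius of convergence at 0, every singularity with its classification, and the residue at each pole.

Radius of convergence at 0: 3/8.
At 3/8: a pole of order 1; residue 9/16.

Denominator factor (θ - 3/8): pole of order 1 at 3/8, modulus 3/8.
The radius of convergence is the smallest modulus among the singular points: 3/8.
At the order-1 pole 3/8 set g(θ) = (θ - (3/8))*f(θ) = 9/16.
Simple pole: residue = g(a) at a = 3/8, which is 9/16.


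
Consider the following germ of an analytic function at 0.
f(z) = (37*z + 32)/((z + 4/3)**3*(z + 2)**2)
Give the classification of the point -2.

The denominator factor z + 2 vanishes at -2 and appears to the power 2; the numerator there equals -42, nonzero, and no other factor vanishes.
Hence a pole whose order is the multiplicity, 2.

The point is a pole of order 2.


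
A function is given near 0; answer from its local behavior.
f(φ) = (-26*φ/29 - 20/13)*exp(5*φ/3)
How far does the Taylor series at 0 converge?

The radius of convergence is infinite.

The factor exp(5*φ/3) is entire and contributes no finite singular point.
The polynomial part has no poles.
No finite singular points: the Taylor series at 0 converges everywhere.


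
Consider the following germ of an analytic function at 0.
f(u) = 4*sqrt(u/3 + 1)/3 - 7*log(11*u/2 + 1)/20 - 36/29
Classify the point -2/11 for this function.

The term (-7/20)*log(1 - u/(-2/11)) has argument 1 - -2/11/(-2/11) = 0 at -2/11: a logarithmic (infinitely-sheeted) branch point; the remaining terms are analytic or single-valued there.

The point is a logarithmic branch point.


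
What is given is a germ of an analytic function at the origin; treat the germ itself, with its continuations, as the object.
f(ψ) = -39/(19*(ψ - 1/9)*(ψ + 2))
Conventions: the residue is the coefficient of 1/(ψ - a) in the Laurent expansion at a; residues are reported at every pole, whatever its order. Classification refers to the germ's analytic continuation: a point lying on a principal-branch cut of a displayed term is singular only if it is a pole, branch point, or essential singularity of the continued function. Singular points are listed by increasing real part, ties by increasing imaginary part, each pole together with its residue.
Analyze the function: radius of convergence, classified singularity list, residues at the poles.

Denominator factor (ψ + 2): pole of order 1 at -2, modulus 2.
Denominator factor (ψ - 1/9): pole of order 1 at 1/9, modulus 1/9.
The radius of convergence is the smallest modulus among the singular points: 1/9.
At the order-1 pole -2 set g(ψ) = (ψ - (-2))*f(ψ) = -39/(19*(ψ - 1/9)).
Simple pole: residue = g(a) at a = -2, which is 351/361.
At the order-1 pole 1/9 set g(ψ) = (ψ - (1/9))*f(ψ) = -39/(19*(ψ + 2)).
Simple pole: residue = g(a) at a = 1/9, which is -351/361.
List the singular points by increasing real part (a conjugate pair: the negative imaginary part first).

Radius of convergence at 0: 1/9.
At -2: a pole of order 1; residue 351/361.
At 1/9: a pole of order 1; residue -351/361.


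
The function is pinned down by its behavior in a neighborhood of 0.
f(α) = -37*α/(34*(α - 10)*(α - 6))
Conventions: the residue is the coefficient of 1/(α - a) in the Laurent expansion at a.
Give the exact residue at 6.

At the order-1 pole 6 set g(α) = (α - (6))*f(α) = -37*α/(34*(α - 10)).
Simple pole: residue = g(a) at a = 6, which is 111/68.

The residue is 111/68.


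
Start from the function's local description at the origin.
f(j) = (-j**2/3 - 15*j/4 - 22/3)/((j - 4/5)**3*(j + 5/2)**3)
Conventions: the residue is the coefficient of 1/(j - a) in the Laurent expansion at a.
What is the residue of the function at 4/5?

The residue is -2450500/39135393.

At the order-3 pole 4/5 set g(j) = (j - (4/5))^3*f(j) = (-j**2/3 - 15*j/4 - 22/3)/(j + 5/2)**3.
Order-3 pole: residue = g''(a)/2; g''(4/5) = -4901000/39135393, so the residue is -2450500/39135393.


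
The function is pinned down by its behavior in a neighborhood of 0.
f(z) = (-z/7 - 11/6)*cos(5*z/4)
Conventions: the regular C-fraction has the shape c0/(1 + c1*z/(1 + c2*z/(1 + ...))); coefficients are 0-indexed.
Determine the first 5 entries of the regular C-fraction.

Taylor coefficients (expand at 0): a_0 = -11/6, a_1 = -1/7, a_2 = 275/192, a_3 = 25/224, a_4 = -6875/36864.
c0 = a_0 = -11/6. Peel one level at a time: if S = 1 + c*z/S' with S'(0) = 1, then c is the z-coefficient of S and S' = c*z/(S - 1).
S_1 = c0/f = 1 + (-6/77)*z + (149377/189728)*z^2 + ...; c1 = -6/77.
S_2 = c1*z/(S_1 - 1) = 1 + (149377/14784)*z + (3734425/36864)*z^2 + ...; c2 = 149377/14784.
S_3 = c2*z/(S_2 - 1) = 1 + (-1925/192)*z + (-18528125/28680384)*z^2 + ...; c3 = -1925/192.
S_4 = c3*z/(S_3 - 1) = 1 + (-9625/149377)*z + ...; c4 = -9625/149377.

The regular C-fraction coefficients are [-11/6, -6/77, 149377/14784, -1925/192, -9625/149377].


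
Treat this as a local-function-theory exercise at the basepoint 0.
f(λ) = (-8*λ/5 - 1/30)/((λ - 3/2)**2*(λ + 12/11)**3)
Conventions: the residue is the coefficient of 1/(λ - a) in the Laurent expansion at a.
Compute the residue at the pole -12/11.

At the order-3 pole -12/11 set g(λ) = (λ - (-12/11))^3*f(λ) = (-8*λ/5 - 1/30)/(λ - 3/2)**2.
Order-3 pole: residue = g''(a)/2; g''(-12/11) = -7389712/52780005, so the residue is -3694856/52780005.

The residue is -3694856/52780005.


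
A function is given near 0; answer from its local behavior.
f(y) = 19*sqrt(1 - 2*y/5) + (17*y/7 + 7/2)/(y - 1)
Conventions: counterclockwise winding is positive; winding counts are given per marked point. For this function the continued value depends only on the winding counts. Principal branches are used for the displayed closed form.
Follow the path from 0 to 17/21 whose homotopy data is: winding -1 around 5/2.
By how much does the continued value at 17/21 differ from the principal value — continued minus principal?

The rational part is single-valued and drops out of the difference; each branch term changes only by its own monodromy.
(19)*sqrt(1 - y/(5/2)): winding -1 is odd, the square root flips sign, contributing -2*(19)*sqrt(1 - (17/21)/(5/2)) = -2*(19)*sqrt(71/105) = -(38/105)*sqrt(7455).
Summing the contributions at y = 17/21 gives -(38/105)*sqrt(7455).

Continued minus principal equals -(38/105)*sqrt(7455).


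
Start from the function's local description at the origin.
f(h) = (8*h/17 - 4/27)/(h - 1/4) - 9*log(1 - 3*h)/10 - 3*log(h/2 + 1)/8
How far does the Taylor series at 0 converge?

The radius of convergence is 1/4.

Denominator factor (h - 1/4): pole of order 1 at 1/4, modulus 1/4.
Branch term (-3/8)*log(1 - h/(-2)): its argument vanishes at h = -2, a logarithmic branch point, modulus 2.
Branch term (-9/10)*log(1 - h/(1/3)): its argument vanishes at h = 1/3, a logarithmic branch point, modulus 1/3.
The radius of convergence is the smallest modulus among the singular points: 1/4.


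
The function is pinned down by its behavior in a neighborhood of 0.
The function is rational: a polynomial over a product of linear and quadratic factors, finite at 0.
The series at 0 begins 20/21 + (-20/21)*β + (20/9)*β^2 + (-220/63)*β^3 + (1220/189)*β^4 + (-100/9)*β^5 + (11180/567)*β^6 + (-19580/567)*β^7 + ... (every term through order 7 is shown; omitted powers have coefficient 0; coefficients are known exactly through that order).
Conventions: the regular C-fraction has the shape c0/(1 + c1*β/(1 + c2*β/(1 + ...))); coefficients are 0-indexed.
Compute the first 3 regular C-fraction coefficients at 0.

Taylor coefficients (read off): a_0 = 20/21, a_1 = -20/21, a_2 = 20/9.
c0 = a_0 = 20/21. Peel one level at a time: if S = 1 + c*β/S' with S'(0) = 1, then c is the β-coefficient of S and S' = c*β/(S - 1).
S_1 = c0/f = 1 + (1)*β + (-4/3)*β^2 + ...; c1 = 1.
S_2 = c1*β/(S_1 - 1) = 1 + (4/3)*β + ...; c2 = 4/3.

The regular C-fraction coefficients are [20/21, 1, 4/3].


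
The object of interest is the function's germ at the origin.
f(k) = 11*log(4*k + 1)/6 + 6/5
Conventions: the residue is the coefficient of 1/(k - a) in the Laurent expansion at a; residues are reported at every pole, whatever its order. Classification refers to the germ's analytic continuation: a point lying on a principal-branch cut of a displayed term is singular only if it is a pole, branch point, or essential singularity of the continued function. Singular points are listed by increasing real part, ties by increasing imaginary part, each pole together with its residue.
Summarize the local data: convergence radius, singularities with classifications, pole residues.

Radius of convergence at 0: 1/4.
At -1/4: a logarithmic branch point.

Branch term (11/6)*log(1 - k/(-1/4)): its argument vanishes at k = -1/4, a logarithmic branch point, modulus 1/4.
The radius of convergence is the smallest modulus among the singular points: 1/4.


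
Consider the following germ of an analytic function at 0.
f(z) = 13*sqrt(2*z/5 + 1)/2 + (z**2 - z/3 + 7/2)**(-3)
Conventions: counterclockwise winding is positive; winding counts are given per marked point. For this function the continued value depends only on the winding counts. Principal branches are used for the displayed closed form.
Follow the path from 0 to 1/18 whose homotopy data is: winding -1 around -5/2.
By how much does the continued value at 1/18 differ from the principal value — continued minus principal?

Continued minus principal equals -(13/15)*sqrt(230).

The rational part is single-valued and drops out of the difference; each branch term changes only by its own monodromy.
(13/2)*sqrt(1 - z/(-5/2)): winding -1 is odd, the square root flips sign, contributing -2*(13/2)*sqrt(1 - (1/18)/(-5/2)) = -2*(13/2)*sqrt(46/45) = -(13/15)*sqrt(230).
Summing the contributions at z = 1/18 gives -(13/15)*sqrt(230).


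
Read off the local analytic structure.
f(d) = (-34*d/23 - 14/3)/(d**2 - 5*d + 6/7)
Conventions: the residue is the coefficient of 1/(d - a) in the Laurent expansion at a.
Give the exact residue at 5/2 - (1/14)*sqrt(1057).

The residue is -17/23 + (577/10419)*sqrt(1057).

The factor d**2 - 5*d + 6/7 splits as (d - a)(d - a') with a = 5/2 - (1/14)*sqrt(1057), a' = 5/2 + (1/14)*sqrt(1057). At the order-1 pole a set g(d) = (d - a)*f(d) = [-34*d/23 - 14/3] / (d - a').
Simple pole: residue = g(a) at a = 5/2 - (1/14)*sqrt(1057), which is -17/23 + (577/10419)*sqrt(1057).


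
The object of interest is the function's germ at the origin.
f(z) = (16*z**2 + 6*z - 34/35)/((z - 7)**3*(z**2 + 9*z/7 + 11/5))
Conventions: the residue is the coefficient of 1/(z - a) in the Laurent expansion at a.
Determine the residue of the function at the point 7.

The residue is -452658330/9353919043.

At the order-3 pole 7 set g(z) = (z - (7))^3*f(z) = (16*z**2 + 6*z - 34/35)/(z**2 + 9*z/7 + 11/5).
Order-3 pole: residue = g''(a)/2; g''(7) = -905316660/9353919043, so the residue is -452658330/9353919043.


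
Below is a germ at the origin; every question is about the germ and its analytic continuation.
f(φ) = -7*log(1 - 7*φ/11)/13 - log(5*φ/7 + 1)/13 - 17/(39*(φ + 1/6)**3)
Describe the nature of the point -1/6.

The denominator factor φ + 1/6 vanishes at -1/6 and appears to the power 3; the numerator there equals -17/39, nonzero, and no other factor vanishes.
The branch terms are analytic at this point.
Hence a pole whose order is the multiplicity, 3.

The point is a pole of order 3.


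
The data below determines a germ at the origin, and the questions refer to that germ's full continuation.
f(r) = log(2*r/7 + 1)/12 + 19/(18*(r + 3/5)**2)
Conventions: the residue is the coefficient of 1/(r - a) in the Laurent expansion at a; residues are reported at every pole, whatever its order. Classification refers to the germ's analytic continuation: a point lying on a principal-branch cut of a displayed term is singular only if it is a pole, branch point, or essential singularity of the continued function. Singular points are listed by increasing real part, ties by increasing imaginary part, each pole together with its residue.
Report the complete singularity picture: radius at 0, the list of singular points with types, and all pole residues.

Denominator factor (r + 3/5)^2: pole of order 2 at -3/5, modulus 3/5.
Branch term (1/12)*log(1 - r/(-7/2)): its argument vanishes at r = -7/2, a logarithmic branch point, modulus 7/2.
The radius of convergence is the smallest modulus among the singular points: 3/5.
The branch term is analytic at -3/5 and contributes nothing to the residue; only the rational part matters.
At the order-2 pole -3/5 set g(r) = (r - (-3/5))^2*(rational part) = 19/18.
Order-2 pole: residue = g'(a); g'(-3/5) = 0, so the residue is 0.
List the singular points by increasing real part (a conjugate pair: the negative imaginary part first).

Radius of convergence at 0: 3/5.
At -7/2: a logarithmic branch point.
At -3/5: a pole of order 2; residue 0.


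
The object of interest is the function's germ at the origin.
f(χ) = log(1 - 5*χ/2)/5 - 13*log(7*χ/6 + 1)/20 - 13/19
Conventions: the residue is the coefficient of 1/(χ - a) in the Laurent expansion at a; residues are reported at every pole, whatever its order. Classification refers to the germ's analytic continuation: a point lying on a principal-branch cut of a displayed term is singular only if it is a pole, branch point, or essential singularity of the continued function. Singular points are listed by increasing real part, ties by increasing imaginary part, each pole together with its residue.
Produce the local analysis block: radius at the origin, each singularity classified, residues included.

Radius of convergence at 0: 2/5.
At -6/7: a logarithmic branch point.
At 2/5: a logarithmic branch point.

Branch term (-13/20)*log(1 - χ/(-6/7)): its argument vanishes at χ = -6/7, a logarithmic branch point, modulus 6/7.
Branch term (1/5)*log(1 - χ/(2/5)): its argument vanishes at χ = 2/5, a logarithmic branch point, modulus 2/5.
The radius of convergence is the smallest modulus among the singular points: 2/5.
List the singular points by increasing real part (a conjugate pair: the negative imaginary part first).


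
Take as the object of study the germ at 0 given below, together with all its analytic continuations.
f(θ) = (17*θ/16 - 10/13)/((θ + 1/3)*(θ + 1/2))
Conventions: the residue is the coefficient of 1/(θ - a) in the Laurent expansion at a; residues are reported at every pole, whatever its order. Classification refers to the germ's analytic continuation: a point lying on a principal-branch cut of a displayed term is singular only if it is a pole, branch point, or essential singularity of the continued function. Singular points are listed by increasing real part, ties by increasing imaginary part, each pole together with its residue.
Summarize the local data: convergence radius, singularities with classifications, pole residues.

Denominator factor (θ + 1/3): pole of order 1 at -1/3, modulus 1/3.
Denominator factor (θ + 1/2): pole of order 1 at -1/2, modulus 1/2.
The radius of convergence is the smallest modulus among the singular points: 1/3.
At the order-1 pole -1/2 set g(θ) = (θ - (-1/2))*f(θ) = (17*θ/16 - 10/13)/(θ + 1/3).
Simple pole: residue = g(a) at a = -1/2, which is 1623/208.
At the order-1 pole -1/3 set g(θ) = (θ - (-1/3))*f(θ) = (17*θ/16 - 10/13)/(θ + 1/2).
Simple pole: residue = g(a) at a = -1/3, which is -701/104.
List the singular points by increasing real part (a conjugate pair: the negative imaginary part first).

Radius of convergence at 0: 1/3.
At -1/2: a pole of order 1; residue 1623/208.
At -1/3: a pole of order 1; residue -701/104.


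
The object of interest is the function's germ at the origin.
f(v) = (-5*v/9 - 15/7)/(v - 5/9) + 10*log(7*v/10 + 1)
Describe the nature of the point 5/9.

The denominator factor v - 5/9 vanishes at 5/9 and appears to the power 1; the numerator there equals -1390/567, nonzero, and no other factor vanishes.
The branch terms are analytic at this point.
Hence a pole whose order is the multiplicity, 1.

The point is a pole of order 1.


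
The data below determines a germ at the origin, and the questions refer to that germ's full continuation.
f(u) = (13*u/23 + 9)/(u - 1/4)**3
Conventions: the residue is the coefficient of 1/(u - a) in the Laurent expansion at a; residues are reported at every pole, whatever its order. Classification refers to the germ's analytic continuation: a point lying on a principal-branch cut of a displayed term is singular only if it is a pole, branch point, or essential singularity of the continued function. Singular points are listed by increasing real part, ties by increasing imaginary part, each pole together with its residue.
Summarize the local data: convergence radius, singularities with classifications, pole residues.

Radius of convergence at 0: 1/4.
At 1/4: a pole of order 3; residue 0.

Denominator factor (u - 1/4)^3: pole of order 3 at 1/4, modulus 1/4.
The radius of convergence is the smallest modulus among the singular points: 1/4.
At the order-3 pole 1/4 set g(u) = (u - (1/4))^3*f(u) = 13*u/23 + 9.
Order-3 pole: residue = g''(a)/2; g''(1/4) = 0, so the residue is 0.


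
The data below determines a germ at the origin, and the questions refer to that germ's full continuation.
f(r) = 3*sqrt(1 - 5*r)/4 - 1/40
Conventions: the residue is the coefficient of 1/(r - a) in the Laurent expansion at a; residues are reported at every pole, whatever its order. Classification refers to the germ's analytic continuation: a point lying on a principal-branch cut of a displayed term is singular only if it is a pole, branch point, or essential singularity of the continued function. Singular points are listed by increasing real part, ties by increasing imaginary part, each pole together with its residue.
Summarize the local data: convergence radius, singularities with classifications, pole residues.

Branch term (3/4)*sqrt(1 - r/(1/5)): its argument vanishes at r = 1/5, a square-root branch point, modulus 1/5.
The radius of convergence is the smallest modulus among the singular points: 1/5.

Radius of convergence at 0: 1/5.
At 1/5: an algebraic (square-root) branch point.


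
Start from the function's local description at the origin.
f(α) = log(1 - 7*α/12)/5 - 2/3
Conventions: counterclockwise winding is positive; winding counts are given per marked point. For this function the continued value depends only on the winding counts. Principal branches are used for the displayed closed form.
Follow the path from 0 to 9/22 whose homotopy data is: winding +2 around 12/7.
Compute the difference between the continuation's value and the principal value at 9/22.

Continued minus principal equals (4/5)*pi*i.

The rational part is single-valued and drops out of the difference; each branch term changes only by its own monodromy.
(1/5)*log(1 - α/(12/7)): each positive loop around 12/7 adds 2*pi*i to the log, so winding +2 contributes (1/5)*(2)*2*pi*i = (4/5)*pi*i.
Summing the contributions at α = 9/22 gives (4/5)*pi*i.


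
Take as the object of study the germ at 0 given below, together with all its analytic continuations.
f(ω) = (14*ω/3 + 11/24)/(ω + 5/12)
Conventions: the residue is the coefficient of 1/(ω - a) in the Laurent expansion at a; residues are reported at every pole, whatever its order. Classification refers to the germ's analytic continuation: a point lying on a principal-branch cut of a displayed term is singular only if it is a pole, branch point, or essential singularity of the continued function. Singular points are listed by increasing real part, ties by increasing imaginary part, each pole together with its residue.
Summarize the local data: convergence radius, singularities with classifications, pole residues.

Radius of convergence at 0: 5/12.
At -5/12: a pole of order 1; residue -107/72.

Denominator factor (ω + 5/12): pole of order 1 at -5/12, modulus 5/12.
The radius of convergence is the smallest modulus among the singular points: 5/12.
At the order-1 pole -5/12 set g(ω) = (ω - (-5/12))*f(ω) = 14*ω/3 + 11/24.
Simple pole: residue = g(a) at a = -5/12, which is -107/72.


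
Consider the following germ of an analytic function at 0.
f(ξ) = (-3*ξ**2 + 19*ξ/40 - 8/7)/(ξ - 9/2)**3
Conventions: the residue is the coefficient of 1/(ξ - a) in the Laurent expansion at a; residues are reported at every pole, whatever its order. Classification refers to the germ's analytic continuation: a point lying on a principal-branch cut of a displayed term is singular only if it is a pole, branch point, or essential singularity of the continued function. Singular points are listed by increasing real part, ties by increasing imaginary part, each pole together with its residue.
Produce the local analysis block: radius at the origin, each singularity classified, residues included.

Radius of convergence at 0: 9/2.
At 9/2: a pole of order 3; residue -3.

Denominator factor (ξ - 9/2)^3: pole of order 3 at 9/2, modulus 9/2.
The radius of convergence is the smallest modulus among the singular points: 9/2.
At the order-3 pole 9/2 set g(ξ) = (ξ - (9/2))^3*f(ξ) = -3*ξ**2 + 19*ξ/40 - 8/7.
Order-3 pole: residue = g''(a)/2; g''(9/2) = -6, so the residue is -3.


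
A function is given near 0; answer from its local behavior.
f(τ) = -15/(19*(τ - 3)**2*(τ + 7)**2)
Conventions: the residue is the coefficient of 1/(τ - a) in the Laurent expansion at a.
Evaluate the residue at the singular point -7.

At the order-2 pole -7 set g(τ) = (τ - (-7))^2*f(τ) = -15/(19*(τ - 3)**2).
Order-2 pole: residue = g'(a); g'(-7) = -3/1900, so the residue is -3/1900.

The residue is -3/1900.


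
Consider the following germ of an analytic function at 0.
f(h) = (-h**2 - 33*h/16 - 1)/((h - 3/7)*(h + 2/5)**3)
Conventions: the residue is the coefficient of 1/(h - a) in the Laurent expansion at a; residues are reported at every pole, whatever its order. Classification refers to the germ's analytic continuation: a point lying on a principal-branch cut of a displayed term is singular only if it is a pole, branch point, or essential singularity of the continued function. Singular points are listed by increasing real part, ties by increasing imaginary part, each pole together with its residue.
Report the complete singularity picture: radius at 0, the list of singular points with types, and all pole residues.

Denominator factor (h + 2/5)^3: pole of order 3 at -2/5, modulus 2/5.
Denominator factor (h - 3/7): pole of order 1 at 3/7, modulus 3/7.
The radius of convergence is the smallest modulus among the singular points: 2/5.
At the order-3 pole -2/5 set g(h) = (h - (-2/5))^3*f(h) = (-h**2 - 33*h/16 - 1)/(h - 3/7).
Order-3 pole: residue = g''(a)/2; g''(-2/5) = 1418375/195112, so the residue is 1418375/390224.
At the order-1 pole 3/7 set g(h) = (h - (3/7))*f(h) = (-h**2 - 33*h/16 - 1)/(h + 2/5)**3.
Simple pole: residue = g(a) at a = 3/7, which is -1418375/390224.
List the singular points by increasing real part (a conjugate pair: the negative imaginary part first).

Radius of convergence at 0: 2/5.
At -2/5: a pole of order 3; residue 1418375/390224.
At 3/7: a pole of order 1; residue -1418375/390224.


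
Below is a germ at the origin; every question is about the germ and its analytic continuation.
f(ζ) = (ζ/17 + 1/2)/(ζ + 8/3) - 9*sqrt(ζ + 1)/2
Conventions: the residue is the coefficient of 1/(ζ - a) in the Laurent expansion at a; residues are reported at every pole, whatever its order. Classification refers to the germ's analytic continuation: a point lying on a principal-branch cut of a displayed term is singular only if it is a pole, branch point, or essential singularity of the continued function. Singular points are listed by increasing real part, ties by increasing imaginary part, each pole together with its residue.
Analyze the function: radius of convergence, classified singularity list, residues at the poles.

Denominator factor (ζ + 8/3): pole of order 1 at -8/3, modulus 8/3.
Branch term (-9/2)*sqrt(1 - ζ/(-1)): its argument vanishes at ζ = -1, a square-root branch point, modulus 1.
The radius of convergence is the smallest modulus among the singular points: 1.
The branch term is analytic at -8/3 and contributes nothing to the residue; only the rational part matters.
At the order-1 pole -8/3 set g(ζ) = (ζ - (-8/3))*(rational part) = ζ/17 + 1/2.
Simple pole: residue = g(a) at a = -8/3, which is 35/102.
List the singular points by increasing real part (a conjugate pair: the negative imaginary part first).

Radius of convergence at 0: 1.
At -8/3: a pole of order 1; residue 35/102.
At -1: an algebraic (square-root) branch point.


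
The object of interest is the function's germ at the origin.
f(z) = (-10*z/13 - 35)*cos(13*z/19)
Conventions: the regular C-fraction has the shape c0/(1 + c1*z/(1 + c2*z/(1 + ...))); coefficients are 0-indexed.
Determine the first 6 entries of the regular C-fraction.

Taylor coefficients (expand at 0): a_0 = -35, a_1 = -10/13, a_2 = 5915/722, a_3 = 65/361, a_4 = -999635/3127704, a_5 = -10985/1563852.
c0 = a_0 = -35. Peel one level at a time: if S = 1 + c*z/S' with S'(0) = 1, then c is the z-coefficient of S and S' = c*z/(S - 1).
S_1 = c0/f = 1 + (-2/91)*z + (1402377/5978882)*z^2 + ...; c1 = -2/91.
S_2 = c1*z/(S_1 - 1) = 1 + (1402377/131404)*z + (237001713/2085136)*z^2 + ...; c2 = 1402377/131404.
S_3 = c2*z/(S_2 - 1) = 1 + (-15379/1444)*z + (-1182568205/6075097164)*z^2 + ...; c3 = -15379/1444.
S_4 = c3*z/(S_3 - 1) = 1 + (-76895/4207131)*z + (-1197210365/17699951251161)*z^2 + ...; c4 = -76895/4207131.
S_5 = c4*z/(S_4 - 1) = 1 + (-1416817/382848921)*z + ...; c5 = -1416817/382848921.

The regular C-fraction coefficients are [-35, -2/91, 1402377/131404, -15379/1444, -76895/4207131, -1416817/382848921].


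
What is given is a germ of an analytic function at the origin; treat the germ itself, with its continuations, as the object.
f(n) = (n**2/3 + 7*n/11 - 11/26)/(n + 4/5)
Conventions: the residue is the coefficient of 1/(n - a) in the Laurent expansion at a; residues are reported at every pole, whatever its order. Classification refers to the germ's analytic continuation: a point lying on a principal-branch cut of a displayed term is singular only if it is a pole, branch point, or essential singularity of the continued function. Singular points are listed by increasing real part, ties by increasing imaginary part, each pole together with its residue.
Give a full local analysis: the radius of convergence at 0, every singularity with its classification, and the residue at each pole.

Denominator factor (n + 4/5): pole of order 1 at -4/5, modulus 4/5.
The radius of convergence is the smallest modulus among the singular points: 4/5.
At the order-1 pole -4/5 set g(n) = (n - (-4/5))*f(n) = n**2/3 + 7*n/11 - 11/26.
Simple pole: residue = g(a) at a = -4/5, which is -15419/21450.

Radius of convergence at 0: 4/5.
At -4/5: a pole of order 1; residue -15419/21450.


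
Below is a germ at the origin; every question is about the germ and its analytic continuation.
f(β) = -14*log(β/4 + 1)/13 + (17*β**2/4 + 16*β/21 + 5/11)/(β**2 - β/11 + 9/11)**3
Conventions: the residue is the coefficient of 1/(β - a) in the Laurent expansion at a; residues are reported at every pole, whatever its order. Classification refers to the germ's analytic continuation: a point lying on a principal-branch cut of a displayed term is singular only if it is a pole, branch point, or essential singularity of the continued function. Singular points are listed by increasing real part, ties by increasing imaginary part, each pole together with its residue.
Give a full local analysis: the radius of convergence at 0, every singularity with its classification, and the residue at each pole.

Radius of convergence at 0: (3/11)*sqrt(11).
At -4: a logarithmic branch point.
At (1/22) - ((1/22)*sqrt(395))*i: a pole of order 3; residue ((358039/13805092)*sqrt(395))*i.
At (1/22) + ((1/22)*sqrt(395))*i: a pole of order 3; residue -((358039/13805092)*sqrt(395))*i.


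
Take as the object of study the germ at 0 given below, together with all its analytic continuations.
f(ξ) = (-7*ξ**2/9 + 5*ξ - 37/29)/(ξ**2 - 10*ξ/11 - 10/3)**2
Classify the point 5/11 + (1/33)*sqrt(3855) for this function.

The point is a pole of order 2.

The denominator factor ξ**2 - 10*ξ/11 - 10/3 vanishes at 5/11 + (1/33)*sqrt(3855) and appears to the power 2; the numerator there equals -181634/94743 + (425/3267)*sqrt(3855), nonzero, and no other factor vanishes.
Hence a pole whose order is the multiplicity, 2.


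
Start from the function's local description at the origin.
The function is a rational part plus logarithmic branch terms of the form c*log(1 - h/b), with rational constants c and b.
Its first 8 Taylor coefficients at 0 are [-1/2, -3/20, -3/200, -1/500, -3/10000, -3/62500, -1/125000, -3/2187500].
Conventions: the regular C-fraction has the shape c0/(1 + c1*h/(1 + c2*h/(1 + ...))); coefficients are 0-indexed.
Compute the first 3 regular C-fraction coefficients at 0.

Taylor coefficients (read off): a_0 = -1/2, a_1 = -3/20, a_2 = -3/200.
c0 = a_0 = -1/2. Peel one level at a time: if S = 1 + c*h/S' with S'(0) = 1, then c is the h-coefficient of S and S' = c*h/(S - 1).
S_1 = c0/f = 1 + (-3/10)*h + (3/50)*h^2 + ...; c1 = -3/10.
S_2 = c1*h/(S_1 - 1) = 1 + (1/5)*h + ...; c2 = 1/5.

The regular C-fraction coefficients are [-1/2, -3/10, 1/5].


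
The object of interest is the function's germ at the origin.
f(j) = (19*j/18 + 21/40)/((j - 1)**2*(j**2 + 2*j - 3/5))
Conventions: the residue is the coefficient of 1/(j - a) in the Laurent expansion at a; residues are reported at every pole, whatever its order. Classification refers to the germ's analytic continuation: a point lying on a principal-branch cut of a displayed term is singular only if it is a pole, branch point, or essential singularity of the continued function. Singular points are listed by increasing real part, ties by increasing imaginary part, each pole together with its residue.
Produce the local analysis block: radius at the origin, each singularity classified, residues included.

Radius of convergence at 0: -1 + (2/5)*sqrt(10).
At -1 - (2/5)*sqrt(10): a pole of order 1; residue 1705/5184 - (1703/20736)*sqrt(10).
At -1 + (2/5)*sqrt(10): a pole of order 1; residue 1705/5184 + (1703/20736)*sqrt(10).
At 1: a pole of order 2; residue -1705/2592.


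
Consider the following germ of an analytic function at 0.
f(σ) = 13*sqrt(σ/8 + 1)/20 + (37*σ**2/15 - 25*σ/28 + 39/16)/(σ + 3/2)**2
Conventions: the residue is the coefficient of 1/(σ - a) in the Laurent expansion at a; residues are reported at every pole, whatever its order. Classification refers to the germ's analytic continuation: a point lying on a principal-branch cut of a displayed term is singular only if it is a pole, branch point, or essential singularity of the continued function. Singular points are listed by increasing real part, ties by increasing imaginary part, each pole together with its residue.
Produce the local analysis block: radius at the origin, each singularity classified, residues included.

Radius of convergence at 0: 3/2.
At -8: an algebraic (square-root) branch point.
At -3/2: a pole of order 2; residue -1161/140.

Denominator factor (σ + 3/2)^2: pole of order 2 at -3/2, modulus 3/2.
Branch term (13/20)*sqrt(1 - σ/(-8)): its argument vanishes at σ = -8, a square-root branch point, modulus 8.
The radius of convergence is the smallest modulus among the singular points: 3/2.
The branch term is analytic at -3/2 and contributes nothing to the residue; only the rational part matters.
At the order-2 pole -3/2 set g(σ) = (σ - (-3/2))^2*(rational part) = 37*σ**2/15 - 25*σ/28 + 39/16.
Order-2 pole: residue = g'(a); g'(-3/2) = -1161/140, so the residue is -1161/140.
List the singular points by increasing real part (a conjugate pair: the negative imaginary part first).


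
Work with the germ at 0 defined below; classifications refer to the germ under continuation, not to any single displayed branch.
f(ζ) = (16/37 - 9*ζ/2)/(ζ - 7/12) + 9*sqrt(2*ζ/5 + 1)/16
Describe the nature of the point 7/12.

The denominator factor ζ - 7/12 vanishes at 7/12 and appears to the power 1; the numerator there equals -649/296, nonzero, and no other factor vanishes.
The branch terms are analytic at this point.
Hence a pole whose order is the multiplicity, 1.

The point is a pole of order 1.


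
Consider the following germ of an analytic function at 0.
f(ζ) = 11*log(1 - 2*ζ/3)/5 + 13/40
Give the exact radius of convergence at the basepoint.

The radius of convergence is 3/2.

Branch term (11/5)*log(1 - ζ/(3/2)): its argument vanishes at ζ = 3/2, a logarithmic branch point, modulus 3/2.
The radius of convergence is the smallest modulus among the singular points: 3/2.


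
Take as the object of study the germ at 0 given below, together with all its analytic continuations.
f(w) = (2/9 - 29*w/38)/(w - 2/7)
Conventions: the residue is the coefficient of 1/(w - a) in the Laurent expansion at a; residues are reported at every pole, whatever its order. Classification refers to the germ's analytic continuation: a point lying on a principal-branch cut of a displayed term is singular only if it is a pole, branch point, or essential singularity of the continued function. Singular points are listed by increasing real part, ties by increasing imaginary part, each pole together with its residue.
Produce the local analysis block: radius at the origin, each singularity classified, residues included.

Denominator factor (w - 2/7): pole of order 1 at 2/7, modulus 2/7.
The radius of convergence is the smallest modulus among the singular points: 2/7.
At the order-1 pole 2/7 set g(w) = (w - (2/7))*f(w) = 2/9 - 29*w/38.
Simple pole: residue = g(a) at a = 2/7, which is 5/1197.

Radius of convergence at 0: 2/7.
At 2/7: a pole of order 1; residue 5/1197.


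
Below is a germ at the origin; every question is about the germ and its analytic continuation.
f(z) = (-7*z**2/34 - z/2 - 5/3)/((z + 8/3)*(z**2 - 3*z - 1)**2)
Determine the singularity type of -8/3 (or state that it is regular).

The denominator factor z + 8/3 vanishes at -8/3 and appears to the power 1; the numerator there equals -275/153, nonzero, and no other factor vanishes.
Hence a pole whose order is the multiplicity, 1.

The point is a pole of order 1.


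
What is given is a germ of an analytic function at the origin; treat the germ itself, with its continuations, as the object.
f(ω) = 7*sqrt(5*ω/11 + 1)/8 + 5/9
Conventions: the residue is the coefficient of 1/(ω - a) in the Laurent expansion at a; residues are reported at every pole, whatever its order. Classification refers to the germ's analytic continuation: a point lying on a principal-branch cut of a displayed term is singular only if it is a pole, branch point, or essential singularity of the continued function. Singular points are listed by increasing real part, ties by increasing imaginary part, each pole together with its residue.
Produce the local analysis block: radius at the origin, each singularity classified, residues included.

Branch term (7/8)*sqrt(1 - ω/(-11/5)): its argument vanishes at ω = -11/5, a square-root branch point, modulus 11/5.
The radius of convergence is the smallest modulus among the singular points: 11/5.

Radius of convergence at 0: 11/5.
At -11/5: an algebraic (square-root) branch point.


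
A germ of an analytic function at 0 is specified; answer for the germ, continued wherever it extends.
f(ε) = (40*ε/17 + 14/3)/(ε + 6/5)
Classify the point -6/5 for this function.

The denominator factor ε + 6/5 vanishes at -6/5 and appears to the power 1; the numerator there equals 94/51, nonzero, and no other factor vanishes.
Hence a pole whose order is the multiplicity, 1.

The point is a pole of order 1.
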